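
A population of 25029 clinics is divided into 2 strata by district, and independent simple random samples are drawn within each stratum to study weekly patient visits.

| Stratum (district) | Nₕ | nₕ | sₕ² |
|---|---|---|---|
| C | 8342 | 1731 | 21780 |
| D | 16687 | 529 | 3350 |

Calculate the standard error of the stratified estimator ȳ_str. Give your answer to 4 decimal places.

Var(ȳ_str) = Σₕ Wₕ²(1 − fₕ)sₕ²/nₕ with Wₕ = Nₕ/N, N = 25029.
C: Wₕ = 0.33329338; term = 0.33329338²·(1 − 0.20750420)·21780/1731 = 1.1076719.
D: Wₕ = 0.66670662; term = 0.66670662²·(1 − 0.03170132)·3350/529 = 2.725637.
Sum = 3.8333089.
SE = √(3.8333089) = 1.9579.

1.9579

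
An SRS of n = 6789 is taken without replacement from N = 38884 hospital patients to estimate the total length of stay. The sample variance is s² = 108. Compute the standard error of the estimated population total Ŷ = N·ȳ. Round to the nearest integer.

4456

Var(Ŷ) = N²·Var(ȳ) = N²·(1 − n/N)·s²/n.
f = 6789/38884 = 0.17459623; Var(ȳ) = 0.82540377·108/6789 = 0.013130595.
Var(Ŷ) = 38884² · 0.013130595 = 1.9853006 × 10^7.
SE(Ŷ) = √(1.9853006 × 10^7) = 4456.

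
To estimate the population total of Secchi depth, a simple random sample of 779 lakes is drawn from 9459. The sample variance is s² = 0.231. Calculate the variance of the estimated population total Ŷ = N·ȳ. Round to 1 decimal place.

Var(Ŷ) = N²·Var(ȳ) = N²·(1 − n/N)·s²/n.
f = 779/9459 = 0.08235543; Var(ȳ) = 0.91764457·0.231/779 = 2.7211283 × 10^-4.
Var(Ŷ) = 9459² · (2.7211283 × 10^-4) = 24346.664.

24346.7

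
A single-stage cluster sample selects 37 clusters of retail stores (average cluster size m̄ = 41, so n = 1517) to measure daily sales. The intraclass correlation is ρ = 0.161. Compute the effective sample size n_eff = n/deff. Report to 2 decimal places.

203.90

deff = 1 + (41 − 1)·0.161 = 1 + 6.44 = 7.44.
n_eff = 1517 / 7.44 = 203.90.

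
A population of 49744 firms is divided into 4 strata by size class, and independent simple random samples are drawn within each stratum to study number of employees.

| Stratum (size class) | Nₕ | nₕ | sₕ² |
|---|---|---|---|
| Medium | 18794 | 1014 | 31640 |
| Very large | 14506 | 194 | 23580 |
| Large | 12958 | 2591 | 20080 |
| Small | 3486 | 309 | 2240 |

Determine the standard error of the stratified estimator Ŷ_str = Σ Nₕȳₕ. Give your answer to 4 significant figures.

Var(Ŷ_str) = Σₕ Nₕ²(1 − fₕ)sₕ²/nₕ.
Medium: 18794²·(1 − 1014/18794)·31640/1014 = 1.0426763 × 10^10.
Very large: 14506²·(1 − 194/14506)·23580/194 = 2.5234231 × 10^10.
Large: 12958²·(1 − 2591/12958)·20080/2591 = 1.0410878 × 10^9.
Small: 3486²·(1 − 309/3486)·2240/309 = 8.0284949 × 10^7.
Sum = 3.6782367 × 10^10.
SE = √(3.6782367 × 10^10) = 191800.

191800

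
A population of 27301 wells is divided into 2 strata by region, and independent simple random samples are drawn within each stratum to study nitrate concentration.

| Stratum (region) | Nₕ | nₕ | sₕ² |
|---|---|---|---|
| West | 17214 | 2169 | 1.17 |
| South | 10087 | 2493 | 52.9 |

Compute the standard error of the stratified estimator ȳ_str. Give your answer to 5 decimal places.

0.04866

Var(ȳ_str) = Σₕ Wₕ²(1 − fₕ)sₕ²/nₕ with Wₕ = Nₕ/N, N = 27301.
West: Wₕ = 0.63052635; term = 0.63052635²·(1 − 0.12600209)·1.17/2169 = 1.8743176 × 10^-4.
South: Wₕ = 0.36947365; term = 0.36947365²·(1 − 0.24714980)·52.9/2493 = 0.0021807651.
Sum = 0.0023681969.
SE = √(0.0023681969) = 0.04866.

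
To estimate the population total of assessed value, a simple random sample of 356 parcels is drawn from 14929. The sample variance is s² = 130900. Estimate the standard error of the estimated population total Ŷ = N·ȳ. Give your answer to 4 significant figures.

282800

Var(Ŷ) = N²·Var(ȳ) = N²·(1 − n/N)·s²/n.
f = 356/14929 = 0.02384621; Var(ȳ) = 0.97615379·130900/356 = 358.92846.
Var(Ŷ) = 14929² · 358.92846 = 7.9996195 × 10^10.
SE(Ŷ) = √(7.9996195 × 10^10) = 282800.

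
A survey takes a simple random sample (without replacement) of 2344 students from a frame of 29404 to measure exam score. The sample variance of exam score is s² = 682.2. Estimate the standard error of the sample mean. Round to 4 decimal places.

Under SRS without replacement, Var(ȳ) = (1 − f)·s²/n with f = n/N = 2344/29404 = 0.07971705.
Var(ȳ) = (1 − 0.07971705)·682.2/2344 = 0.92028295·0.29104096 = 0.26784003.
SE(ȳ) = √(0.26784003) = 0.5175.

0.5175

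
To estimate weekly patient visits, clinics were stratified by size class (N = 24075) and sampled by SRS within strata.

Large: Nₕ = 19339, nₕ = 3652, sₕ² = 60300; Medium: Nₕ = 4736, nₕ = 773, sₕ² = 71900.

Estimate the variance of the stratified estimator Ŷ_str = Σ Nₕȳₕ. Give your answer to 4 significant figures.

Var(Ŷ_str) = Σₕ Nₕ²(1 − fₕ)sₕ²/nₕ.
Large: 19339²·(1 − 3652/19339)·60300/3652 = 5.0091087 × 10^9.
Medium: 4736²·(1 − 773/4736)·71900/773 = 1.7457625 × 10^9.
Sum = 6.7548712 × 10^9.

6.755 × 10^9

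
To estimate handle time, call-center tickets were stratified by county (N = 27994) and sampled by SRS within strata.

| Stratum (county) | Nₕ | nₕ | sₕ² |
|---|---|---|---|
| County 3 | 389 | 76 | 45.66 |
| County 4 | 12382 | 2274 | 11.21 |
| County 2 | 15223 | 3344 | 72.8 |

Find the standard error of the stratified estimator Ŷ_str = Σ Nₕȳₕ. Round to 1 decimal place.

2151.0

Var(Ŷ_str) = Σₕ Nₕ²(1 − fₕ)sₕ²/nₕ.
County 3: 389²·(1 − 76/389)·45.66/76 = 73150.324.
County 4: 12382²·(1 − 2274/12382)·11.21/2274 = 616980.14.
County 2: 15223²·(1 − 3344/15223)·72.8/3344 = 3.9368171 × 10^6.
Sum = 4.6269476 × 10^6.
SE = √(4.6269476 × 10^6) = 2151.0.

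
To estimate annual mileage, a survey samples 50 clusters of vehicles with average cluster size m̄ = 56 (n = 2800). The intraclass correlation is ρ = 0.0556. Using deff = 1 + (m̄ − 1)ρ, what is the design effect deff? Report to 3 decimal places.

4.058

deff = 1 + (56 − 1)·0.0556 = 1 + 3.058 = 4.058.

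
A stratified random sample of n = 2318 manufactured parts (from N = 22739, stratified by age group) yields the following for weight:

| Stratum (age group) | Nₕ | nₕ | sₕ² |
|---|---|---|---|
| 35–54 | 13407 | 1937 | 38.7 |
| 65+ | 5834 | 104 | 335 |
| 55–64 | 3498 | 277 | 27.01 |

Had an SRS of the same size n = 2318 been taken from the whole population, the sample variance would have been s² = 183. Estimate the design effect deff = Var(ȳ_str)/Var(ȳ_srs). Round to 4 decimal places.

Var(ȳ_str) = Σ Wₕ²(1−fₕ)sₕ²/nₕ with Wₕ = Nₕ/22739:
  35–54: (13407/22739)²·(1−1937/13407)·38.7/1937 = 0.0059420137
  65+: (5834/22739)²·(1−104/5834)·335/104 = 0.20825229
  55–64: (3498/22739)²·(1−277/3498)·27.01/277 = 0.0021247734
  → Var(ȳ_str) = 0.21631908.
Var(ȳ_srs) = (1 − 2318/22739)·183/2318 = 0.070899521.
deff = 0.21631908 / 0.070899521 = 3.0511.

3.0511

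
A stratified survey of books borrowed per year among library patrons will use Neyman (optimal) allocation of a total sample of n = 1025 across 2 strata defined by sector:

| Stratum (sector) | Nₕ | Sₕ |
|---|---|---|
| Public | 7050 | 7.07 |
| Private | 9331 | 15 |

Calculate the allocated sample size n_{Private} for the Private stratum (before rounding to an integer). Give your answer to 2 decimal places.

755.84

Neyman allocation: nₕ = n·NₕSₕ / Σⱼ NⱼSⱼ.
Σ NⱼSⱼ = 7050·7.07 + 9331·15 = 189808.5.
n_{Private} = 1025·9331·15 / 189808.5 = 755.84.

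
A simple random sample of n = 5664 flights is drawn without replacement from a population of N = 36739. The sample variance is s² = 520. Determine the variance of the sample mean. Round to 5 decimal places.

0.07765

Under SRS without replacement, Var(ȳ) = (1 − f)·s²/n with f = n/N = 5664/36739 = 0.15416859.
Var(ȳ) = (1 − 0.15416859)·520/5664 = 0.84583141·0.09180791 = 0.077654013.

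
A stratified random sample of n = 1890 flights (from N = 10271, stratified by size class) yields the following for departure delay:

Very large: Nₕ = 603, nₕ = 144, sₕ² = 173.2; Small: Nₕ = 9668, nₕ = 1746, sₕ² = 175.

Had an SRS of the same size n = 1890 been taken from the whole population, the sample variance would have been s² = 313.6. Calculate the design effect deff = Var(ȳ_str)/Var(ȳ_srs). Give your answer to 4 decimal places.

0.5608

Var(ȳ_str) = Σ Wₕ²(1−fₕ)sₕ²/nₕ with Wₕ = Nₕ/10271:
  Very large: (603/10271)²·(1−144/603)·173.2/144 = 0.003155658
  Small: (9668/10271)²·(1−1746/9668)·175/1746 = 0.072767898
  → Var(ȳ_str) = 0.075923556.
Var(ȳ_srs) = (1 − 1890/10271)·313.6/1890 = 0.13539336.
deff = 0.075923556 / 0.13539336 = 0.5608.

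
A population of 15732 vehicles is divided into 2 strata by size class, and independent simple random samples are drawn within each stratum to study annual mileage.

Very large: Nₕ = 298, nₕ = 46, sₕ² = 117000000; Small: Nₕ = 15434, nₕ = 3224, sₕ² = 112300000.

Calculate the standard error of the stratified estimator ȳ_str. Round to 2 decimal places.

Var(ȳ_str) = Σₕ Wₕ²(1 − fₕ)sₕ²/nₕ with Wₕ = Nₕ/N, N = 15732.
Very large: Wₕ = 0.01894228; term = 0.01894228²·(1 − 0.15436242)·117000000/46 = 771.75057.
Small: Wₕ = 0.98105772; term = 0.98105772²·(1 − 0.20888946)·112300000/3224 = 26522.289.
Sum = 27294.04.
SE = √(27294.04) = 165.21.

165.21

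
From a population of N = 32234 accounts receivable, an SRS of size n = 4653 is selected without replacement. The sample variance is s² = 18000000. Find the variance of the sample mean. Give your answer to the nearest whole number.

Under SRS without replacement, Var(ȳ) = (1 − f)·s²/n with f = n/N = 4653/32234 = 0.14435069.
Var(ȳ) = (1 − 0.14435069)·18000000/4653 = 0.85564931·3868.472 = 3310.0554.

3310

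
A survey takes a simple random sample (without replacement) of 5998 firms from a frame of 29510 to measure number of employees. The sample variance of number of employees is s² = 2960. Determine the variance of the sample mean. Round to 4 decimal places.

Under SRS without replacement, Var(ȳ) = (1 − f)·s²/n with f = n/N = 5998/29510 = 0.20325313.
Var(ȳ) = (1 − 0.20325313)·2960/5998 = 0.79674687·0.49349783 = 0.39319285.

0.3932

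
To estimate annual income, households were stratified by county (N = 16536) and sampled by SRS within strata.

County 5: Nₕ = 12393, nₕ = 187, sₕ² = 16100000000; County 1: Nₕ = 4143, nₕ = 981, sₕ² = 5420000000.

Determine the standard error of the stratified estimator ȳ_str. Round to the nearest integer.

Var(ȳ_str) = Σₕ Wₕ²(1 − fₕ)sₕ²/nₕ with Wₕ = Nₕ/N, N = 16536.
County 5: Wₕ = 0.74945573; term = 0.74945573²·(1 − 0.01508916)·16100000000/187 = 4.7629186 × 10^7.
County 1: Wₕ = 0.25054427; term = 0.25054427²·(1 − 0.23678494)·5420000000/981 = 264695.25.
Sum = 4.7893881 × 10^7.
SE = √(4.7893881 × 10^7) = 6921.

6921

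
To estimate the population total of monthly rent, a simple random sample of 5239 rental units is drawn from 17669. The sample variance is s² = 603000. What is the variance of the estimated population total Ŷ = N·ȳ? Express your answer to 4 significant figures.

2.528 × 10^10

Var(Ŷ) = N²·Var(ȳ) = N²·(1 − n/N)·s²/n.
f = 5239/17669 = 0.29650801; Var(ȳ) = 0.70349199·603000/5239 = 80.970733.
Var(Ŷ) = 17669² · 80.970733 = 2.5278541 × 10^10.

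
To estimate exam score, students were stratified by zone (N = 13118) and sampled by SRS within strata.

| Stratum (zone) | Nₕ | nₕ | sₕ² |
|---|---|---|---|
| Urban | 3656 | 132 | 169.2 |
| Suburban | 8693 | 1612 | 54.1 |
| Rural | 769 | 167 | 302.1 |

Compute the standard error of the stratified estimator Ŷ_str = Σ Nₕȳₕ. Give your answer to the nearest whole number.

Var(Ŷ_str) = Σₕ Nₕ²(1 − fₕ)sₕ²/nₕ.
Urban: 3656²·(1 − 132/3656)·169.2/132 = 1.6514617 × 10^7.
Suburban: 8693²·(1 − 1612/8693)·54.1/1612 = 2.0658391 × 10^6.
Rural: 769²·(1 − 167/769)·302.1/167 = 837446.53.
Sum = 1.9417903 × 10^7.
SE = √(1.9417903 × 10^7) = 4407.

4407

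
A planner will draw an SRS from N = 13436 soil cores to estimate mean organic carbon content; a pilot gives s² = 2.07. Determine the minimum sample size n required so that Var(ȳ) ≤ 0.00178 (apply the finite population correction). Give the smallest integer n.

Without fpc, n₀ = s²/D = 2.07/0.00178 = 1162.9213.
With fpc, (1 − n/N)·s²/n ≤ D requires n ≥ n₀/(1 + n₀/N) = 1162.9213/(1 + 1162.9213/13436) = 1070.2853.
Rounding up, n = 1071.

1071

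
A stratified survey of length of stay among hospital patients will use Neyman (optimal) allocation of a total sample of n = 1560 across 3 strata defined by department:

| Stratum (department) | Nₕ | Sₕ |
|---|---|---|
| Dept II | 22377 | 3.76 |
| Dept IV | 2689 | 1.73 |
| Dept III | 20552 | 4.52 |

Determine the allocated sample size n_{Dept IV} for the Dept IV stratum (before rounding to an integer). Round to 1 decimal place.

Neyman allocation: nₕ = n·NₕSₕ / Σⱼ NⱼSⱼ.
Σ NⱼSⱼ = 22377·3.76 + 2689·1.73 + 20552·4.52 = 181684.53.
n_{Dept IV} = 1560·2689·1.73 / 181684.53 = 39.9.

39.9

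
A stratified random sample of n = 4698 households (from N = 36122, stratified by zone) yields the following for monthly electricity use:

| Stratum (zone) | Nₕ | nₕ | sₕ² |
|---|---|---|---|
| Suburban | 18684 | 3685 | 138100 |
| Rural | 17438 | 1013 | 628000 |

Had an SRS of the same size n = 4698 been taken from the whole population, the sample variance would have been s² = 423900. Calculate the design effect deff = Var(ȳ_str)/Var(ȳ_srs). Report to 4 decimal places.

1.8362

Var(ȳ_str) = Σ Wₕ²(1−fₕ)sₕ²/nₕ with Wₕ = Nₕ/36122:
  Suburban: (18684/36122)²·(1−3685/18684)·138100/3685 = 8.0490527
  Rural: (17438/36122)²·(1−1013/17438)·628000/1013 = 136.0845
  → Var(ȳ_str) = 144.13355.
Var(ȳ_srs) = (1 − 4698/36122)·423900/4698 = 78.494654.
deff = 144.13355 / 78.494654 = 1.8362.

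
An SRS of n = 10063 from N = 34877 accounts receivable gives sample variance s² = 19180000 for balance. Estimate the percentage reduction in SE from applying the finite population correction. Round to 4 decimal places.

15.6512

f = n/N = 10063/34877 = 0.28852826.
SE_no-fpc = √(s²/n) = 43.657671; SE_fpc = √((1−f)s²/n) = 36.824715.
Ratio = √(1−f) = 0.84348784. Reduction = 100·(1 − 0.84348784) = 15.6512%.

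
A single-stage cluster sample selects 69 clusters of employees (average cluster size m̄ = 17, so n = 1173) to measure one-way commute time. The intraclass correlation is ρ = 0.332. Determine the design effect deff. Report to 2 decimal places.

6.31

deff = 1 + (17 − 1)·0.332 = 1 + 5.312 = 6.312.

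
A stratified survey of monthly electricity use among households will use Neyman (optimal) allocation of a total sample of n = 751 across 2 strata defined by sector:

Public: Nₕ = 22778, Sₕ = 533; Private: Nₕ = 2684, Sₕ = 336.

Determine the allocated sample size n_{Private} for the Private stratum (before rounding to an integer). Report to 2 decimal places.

51.93

Neyman allocation: nₕ = n·NₕSₕ / Σⱼ NⱼSⱼ.
Σ NⱼSⱼ = 22778·533 + 2684·336 = 1.3042498 × 10^7.
n_{Private} = 751·2684·336 / (1.3042498 × 10^7) = 51.93.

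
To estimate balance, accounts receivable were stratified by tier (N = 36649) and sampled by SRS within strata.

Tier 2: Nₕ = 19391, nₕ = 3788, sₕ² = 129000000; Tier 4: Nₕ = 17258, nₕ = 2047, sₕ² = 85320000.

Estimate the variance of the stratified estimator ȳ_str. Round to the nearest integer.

Var(ȳ_str) = Σₕ Wₕ²(1 − fₕ)sₕ²/nₕ with Wₕ = Nₕ/N, N = 36649.
Tier 2: Wₕ = 0.52910038; term = 0.52910038²·(1 − 0.19534836)·129000000/3788 = 7671.2087.
Tier 4: Wₕ = 0.47089962; term = 0.47089962²·(1 − 0.11861166)·85320000/2047 = 8146.2358.
Sum = 15817.445.

15817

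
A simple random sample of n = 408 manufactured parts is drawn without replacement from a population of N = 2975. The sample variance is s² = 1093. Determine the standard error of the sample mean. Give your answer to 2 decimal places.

1.52

Under SRS without replacement, Var(ȳ) = (1 − f)·s²/n with f = n/N = 408/2975 = 0.13714286.
Var(ȳ) = (1 − 0.13714286)·1093/408 = 0.86285714·2.6789216 = 2.3115266.
SE(ȳ) = √(2.3115266) = 1.52.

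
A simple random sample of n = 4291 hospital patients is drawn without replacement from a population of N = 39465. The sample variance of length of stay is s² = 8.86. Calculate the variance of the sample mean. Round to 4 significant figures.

0.001840

Under SRS without replacement, Var(ȳ) = (1 − f)·s²/n with f = n/N = 4291/39465 = 0.10872925.
Var(ȳ) = (1 − 0.10872925)·8.86/4291 = 0.89127075·0.0020647868 = 0.001840284.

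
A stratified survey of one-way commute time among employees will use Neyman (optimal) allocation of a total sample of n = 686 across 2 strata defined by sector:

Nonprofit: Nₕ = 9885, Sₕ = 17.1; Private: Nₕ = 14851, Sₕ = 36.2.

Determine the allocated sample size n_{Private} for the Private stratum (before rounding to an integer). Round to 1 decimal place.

521.9

Neyman allocation: nₕ = n·NₕSₕ / Σⱼ NⱼSⱼ.
Σ NⱼSⱼ = 9885·17.1 + 14851·36.2 = 706639.7.
n_{Private} = 686·14851·36.2 / 706639.7 = 521.9.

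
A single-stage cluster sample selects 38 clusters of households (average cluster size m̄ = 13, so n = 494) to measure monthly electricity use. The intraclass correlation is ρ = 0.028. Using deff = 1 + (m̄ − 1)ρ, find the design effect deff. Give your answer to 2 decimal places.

1.34

deff = 1 + (13 − 1)·0.028 = 1 + 0.336 = 1.336.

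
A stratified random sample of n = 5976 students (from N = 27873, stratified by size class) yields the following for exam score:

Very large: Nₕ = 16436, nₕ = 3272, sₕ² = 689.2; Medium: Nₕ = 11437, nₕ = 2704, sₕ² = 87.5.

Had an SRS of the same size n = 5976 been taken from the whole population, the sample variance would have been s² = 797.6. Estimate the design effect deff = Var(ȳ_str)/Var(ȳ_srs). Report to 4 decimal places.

Var(ȳ_str) = Σ Wₕ²(1−fₕ)sₕ²/nₕ with Wₕ = Nₕ/27873:
  Very large: (16436/27873)²·(1−3272/16436)·689.2/3272 = 0.058660877
  Medium: (11437/27873)²·(1−2704/11437)·87.5/2704 = 0.0041601551
  → Var(ȳ_str) = 0.062821032.
Var(ȳ_srs) = (1 − 5976/27873)·797.6/5976 = 0.1048517.
deff = 0.062821032 / 0.1048517 = 0.5991.

0.5991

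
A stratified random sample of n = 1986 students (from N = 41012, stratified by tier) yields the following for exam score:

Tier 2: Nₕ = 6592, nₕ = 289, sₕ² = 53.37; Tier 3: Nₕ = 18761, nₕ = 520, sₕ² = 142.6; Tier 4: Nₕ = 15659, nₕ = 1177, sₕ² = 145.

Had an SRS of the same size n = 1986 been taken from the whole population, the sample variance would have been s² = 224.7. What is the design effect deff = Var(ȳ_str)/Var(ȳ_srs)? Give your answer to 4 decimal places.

Var(ȳ_str) = Σ Wₕ²(1−fₕ)sₕ²/nₕ with Wₕ = Nₕ/41012:
  Tier 2: (6592/41012)²·(1−289/6592)·53.37/289 = 0.0045618602
  Tier 3: (18761/41012)²·(1−520/18761)·142.6/520 = 0.055795466
  Tier 4: (15659/41012)²·(1−1177/15659)·145/1177 = 0.016609716
  → Var(ȳ_str) = 0.076967042.
Var(ȳ_srs) = (1 − 1986/41012)·224.7/1986 = 0.10766311.
deff = 0.076967042 / 0.10766311 = 0.7149.

0.7149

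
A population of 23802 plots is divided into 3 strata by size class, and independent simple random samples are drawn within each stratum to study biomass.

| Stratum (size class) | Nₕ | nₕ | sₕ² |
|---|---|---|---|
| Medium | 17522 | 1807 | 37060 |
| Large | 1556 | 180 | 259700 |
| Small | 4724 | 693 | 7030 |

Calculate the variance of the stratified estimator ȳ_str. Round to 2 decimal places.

Var(ȳ_str) = Σₕ Wₕ²(1 − fₕ)sₕ²/nₕ with Wₕ = Nₕ/N, N = 23802.
Medium: Wₕ = 0.73615663; term = 0.73615663²·(1 − 0.10312750)·37060/1807 = 9.9682385.
Large: Wₕ = 0.06537266; term = 0.06537266²·(1 − 0.11568123)·259700/180 = 5.4525615.
Small: Wₕ = 0.19847072; term = 0.19847072²·(1 − 0.14669771)·7030/693 = 0.34097134.
Sum = 15.761771.

15.76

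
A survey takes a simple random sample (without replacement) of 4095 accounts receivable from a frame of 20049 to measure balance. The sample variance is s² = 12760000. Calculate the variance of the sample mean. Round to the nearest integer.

Under SRS without replacement, Var(ȳ) = (1 − f)·s²/n with f = n/N = 4095/20049 = 0.20424959.
Var(ȳ) = (1 − 0.20424959)·12760000/4095 = 0.79575041·3115.9951 = 2479.5544.

2480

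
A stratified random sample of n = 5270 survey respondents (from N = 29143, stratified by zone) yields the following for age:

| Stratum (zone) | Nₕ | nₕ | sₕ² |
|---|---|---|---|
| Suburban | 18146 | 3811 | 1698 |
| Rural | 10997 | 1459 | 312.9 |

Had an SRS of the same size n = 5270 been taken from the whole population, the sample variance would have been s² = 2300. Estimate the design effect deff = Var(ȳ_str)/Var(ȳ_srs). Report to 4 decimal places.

Var(ȳ_str) = Σ Wₕ²(1−fₕ)sₕ²/nₕ with Wₕ = Nₕ/29143:
  Suburban: (18146/29143)²·(1−3811/18146)·1698/3811 = 0.13646109
  Rural: (10997/29143)²·(1−1459/10997)·312.9/1459 = 0.026485813
  → Var(ȳ_str) = 0.1629469.
Var(ȳ_srs) = (1 − 5270/29143)·2300/5270 = 0.35751146.
deff = 0.1629469 / 0.35751146 = 0.4558.

0.4558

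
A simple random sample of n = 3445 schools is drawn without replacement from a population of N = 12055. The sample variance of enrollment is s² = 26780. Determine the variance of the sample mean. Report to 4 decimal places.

5.5521

Under SRS without replacement, Var(ȳ) = (1 − f)·s²/n with f = n/N = 3445/12055 = 0.28577354.
Var(ȳ) = (1 − 0.28577354)·26780/3445 = 0.71422646·7.7735849 = 5.5521.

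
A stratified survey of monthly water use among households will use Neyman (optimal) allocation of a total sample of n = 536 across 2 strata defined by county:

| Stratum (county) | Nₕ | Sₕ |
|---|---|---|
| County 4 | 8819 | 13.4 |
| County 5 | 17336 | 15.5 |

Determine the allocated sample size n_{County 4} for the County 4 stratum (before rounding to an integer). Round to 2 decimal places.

163.72

Neyman allocation: nₕ = n·NₕSₕ / Σⱼ NⱼSⱼ.
Σ NⱼSⱼ = 8819·13.4 + 17336·15.5 = 386882.6.
n_{County 4} = 536·8819·13.4 / 386882.6 = 163.72.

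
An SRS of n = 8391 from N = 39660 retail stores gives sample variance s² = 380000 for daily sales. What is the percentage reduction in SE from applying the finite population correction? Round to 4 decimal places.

f = n/N = 8391/39660 = 0.21157337.
SE_no-fpc = √(s²/n) = 6.7295332; SE_fpc = √((1−f)s²/n) = 5.9753807.
Ratio = √(1−f) = 0.88793391. Reduction = 100·(1 − 0.88793391) = 11.2066%.

11.2066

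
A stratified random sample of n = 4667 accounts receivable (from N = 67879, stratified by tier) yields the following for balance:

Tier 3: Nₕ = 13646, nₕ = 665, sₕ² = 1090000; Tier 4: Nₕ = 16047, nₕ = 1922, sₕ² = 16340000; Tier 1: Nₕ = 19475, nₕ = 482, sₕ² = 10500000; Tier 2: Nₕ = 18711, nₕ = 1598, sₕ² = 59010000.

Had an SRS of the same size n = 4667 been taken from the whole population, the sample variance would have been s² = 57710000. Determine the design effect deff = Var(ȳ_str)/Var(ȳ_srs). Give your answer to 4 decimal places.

Var(ȳ_str) = Σ Wₕ²(1−fₕ)sₕ²/nₕ with Wₕ = Nₕ/67879:
  Tier 3: (13646/67879)²·(1−665/13646)·1090000/665 = 63.015516
  Tier 4: (16047/67879)²·(1−1922/16047)·16340000/1922 = 418.22511
  Tier 1: (19475/67879)²·(1−482/19475)·10500000/482 = 1748.8092
  Tier 2: (18711/67879)²·(1−1598/18711)·59010000/1598 = 2566.2627
  → Var(ȳ_str) = 4796.3125.
Var(ȳ_srs) = (1 − 4667/67879)·57710000/4667 = 11515.356.
deff = 4796.3125 / 11515.356 = 0.4165.

0.4165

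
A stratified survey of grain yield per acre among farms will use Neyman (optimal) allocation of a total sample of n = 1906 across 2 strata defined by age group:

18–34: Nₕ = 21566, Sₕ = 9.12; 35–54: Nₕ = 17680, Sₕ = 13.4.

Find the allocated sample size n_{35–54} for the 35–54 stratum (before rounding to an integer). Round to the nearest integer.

1041

Neyman allocation: nₕ = n·NₕSₕ / Σⱼ NⱼSⱼ.
Σ NⱼSⱼ = 21566·9.12 + 17680·13.4 = 433593.92.
n_{35–54} = 1906·17680·13.4 / 433593.92 = 1041.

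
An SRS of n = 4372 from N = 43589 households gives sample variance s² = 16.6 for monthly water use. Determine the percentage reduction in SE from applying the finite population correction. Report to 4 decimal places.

f = n/N = 4372/43589 = 0.10030053.
SE_no-fpc = √(s²/n) = 0.061618904; SE_fpc = √((1−f)s²/n) = 0.058447064.
Ratio = √(1−f) = 0.94852489. Reduction = 100·(1 − 0.94852489) = 5.1475%.

5.1475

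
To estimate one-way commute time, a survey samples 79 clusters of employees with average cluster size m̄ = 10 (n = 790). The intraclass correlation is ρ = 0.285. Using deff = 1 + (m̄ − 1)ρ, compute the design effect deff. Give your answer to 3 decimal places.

3.565

deff = 1 + (10 − 1)·0.285 = 1 + 2.565 = 3.565.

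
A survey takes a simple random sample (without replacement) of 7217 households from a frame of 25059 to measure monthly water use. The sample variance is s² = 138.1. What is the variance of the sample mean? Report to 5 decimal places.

Under SRS without replacement, Var(ȳ) = (1 − f)·s²/n with f = n/N = 7217/25059 = 0.28800032.
Var(ȳ) = (1 − 0.28800032)·138.1/7217 = 0.71199968·0.019135375 = 0.013624381.

0.01362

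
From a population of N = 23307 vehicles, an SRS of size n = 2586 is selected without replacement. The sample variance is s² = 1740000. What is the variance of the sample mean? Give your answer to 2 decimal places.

Under SRS without replacement, Var(ȳ) = (1 − f)·s²/n with f = n/N = 2586/23307 = 0.11095379.
Var(ȳ) = (1 − 0.11095379)·1740000/2586 = 0.88904621·672.85383 = 598.19815.

598.20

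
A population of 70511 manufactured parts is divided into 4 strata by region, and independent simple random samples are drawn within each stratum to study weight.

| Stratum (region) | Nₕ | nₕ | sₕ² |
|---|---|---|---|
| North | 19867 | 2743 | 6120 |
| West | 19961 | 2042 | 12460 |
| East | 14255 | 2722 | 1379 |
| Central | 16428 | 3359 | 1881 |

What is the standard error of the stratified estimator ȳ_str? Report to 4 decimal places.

Var(ȳ_str) = Σₕ Wₕ²(1 − fₕ)sₕ²/nₕ with Wₕ = Nₕ/N, N = 70511.
North: Wₕ = 0.28175746; term = 0.28175746²·(1 − 0.13806815)·6120/2743 = 0.15266848.
West: Wₕ = 0.28309058; term = 0.28309058²·(1 − 0.10229948)·12460/2042 = 0.43897989.
East: Wₕ = 0.20216704; term = 0.20216704²·(1 − 0.19095054)·1379/2722 = 0.016752202.
Central: Wₕ = 0.23298492; term = 0.23298492²·(1 − 0.20446798)·1881/3359 = 0.024181993.
Sum = 0.63258257.
SE = √(0.63258257) = 0.7954.

0.7954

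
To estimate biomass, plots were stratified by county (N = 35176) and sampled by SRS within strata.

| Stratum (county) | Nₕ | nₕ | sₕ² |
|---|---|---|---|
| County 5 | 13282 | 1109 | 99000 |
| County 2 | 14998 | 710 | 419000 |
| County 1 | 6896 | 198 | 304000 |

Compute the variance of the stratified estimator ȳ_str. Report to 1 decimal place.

Var(ȳ_str) = Σₕ Wₕ²(1 − fₕ)sₕ²/nₕ with Wₕ = Nₕ/N, N = 35176.
County 5: Wₕ = 0.37758699; term = 0.37758699²·(1 − 0.08349646)·99000/1109 = 11.664653.
County 2: Wₕ = 0.42637025; term = 0.42637025²·(1 − 0.04733965)·419000/710 = 102.20392.
County 1: Wₕ = 0.19604276; term = 0.19604276²·(1 − 0.02871230)·304000/198 = 57.313626.
Sum = 171.1822.

171.2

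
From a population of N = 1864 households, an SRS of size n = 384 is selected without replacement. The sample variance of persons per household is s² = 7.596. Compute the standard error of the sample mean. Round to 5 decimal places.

0.12532

Under SRS without replacement, Var(ȳ) = (1 − f)·s²/n with f = n/N = 384/1864 = 0.20600858.
Var(ȳ) = (1 − 0.20600858)·7.596/384 = 0.79399142·0.01978125 = 0.015706143.
SE(ȳ) = √(0.015706143) = 0.12532.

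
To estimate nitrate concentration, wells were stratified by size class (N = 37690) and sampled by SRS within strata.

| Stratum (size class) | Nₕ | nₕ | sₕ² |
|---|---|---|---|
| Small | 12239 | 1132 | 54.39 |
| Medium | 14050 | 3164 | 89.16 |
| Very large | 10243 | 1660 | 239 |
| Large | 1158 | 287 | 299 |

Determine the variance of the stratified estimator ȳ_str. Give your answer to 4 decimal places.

Var(ȳ_str) = Σₕ Wₕ²(1 − fₕ)sₕ²/nₕ with Wₕ = Nₕ/N, N = 37690.
Small: Wₕ = 0.32472804; term = 0.32472804²·(1 − 0.09249122)·54.39/1132 = 0.0045979375.
Medium: Wₕ = 0.37277793; term = 0.37277793²·(1 − 0.22519573)·89.16/3164 = 0.0030340726.
Very large: Wₕ = 0.27176970; term = 0.27176970²·(1 − 0.16206190)·239/1660 = 0.0089105359.
Large: Wₕ = 0.03072433; term = 0.03072433²·(1 − 0.24784111)·299/287 = 7.3971382 × 10^-4.
Sum = 0.01728226.

0.0173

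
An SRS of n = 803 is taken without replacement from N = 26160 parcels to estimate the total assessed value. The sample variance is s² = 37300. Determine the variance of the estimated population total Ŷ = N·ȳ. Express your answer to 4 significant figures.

Var(Ŷ) = N²·Var(ȳ) = N²·(1 − n/N)·s²/n.
f = 803/26160 = 0.03069572; Var(ȳ) = 0.96930428·37300/803 = 45.024968.
Var(Ŷ) = 26160² · 45.024968 = 3.0812639 × 10^10.

3.081 × 10^10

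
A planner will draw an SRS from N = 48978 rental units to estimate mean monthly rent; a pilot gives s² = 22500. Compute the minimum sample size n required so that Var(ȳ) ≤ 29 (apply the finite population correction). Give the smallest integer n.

Without fpc, n₀ = s²/D = 22500/29 = 775.8621.
With fpc, (1 − n/N)·s²/n ≤ D requires n ≥ n₀/(1 + n₀/N) = 775.8621/(1 + 775.8621/48978) = 763.7633.
Rounding up, n = 764.

764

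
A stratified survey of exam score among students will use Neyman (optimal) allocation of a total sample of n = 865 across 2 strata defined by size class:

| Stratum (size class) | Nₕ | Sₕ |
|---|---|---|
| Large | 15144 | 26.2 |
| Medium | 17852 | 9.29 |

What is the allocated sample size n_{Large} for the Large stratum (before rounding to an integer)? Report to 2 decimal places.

610.02

Neyman allocation: nₕ = n·NₕSₕ / Σⱼ NⱼSⱼ.
Σ NⱼSⱼ = 15144·26.2 + 17852·9.29 = 562617.88.
n_{Large} = 865·15144·26.2 / 562617.88 = 610.02.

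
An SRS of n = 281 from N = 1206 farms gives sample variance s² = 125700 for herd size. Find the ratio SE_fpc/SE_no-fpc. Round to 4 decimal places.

f = n/N = 281/1206 = 0.23300166.
SE_no-fpc = √(s²/n) = 21.1502; SE_fpc = √((1−f)s²/n) = 18.523016.
Ratio = √(1−f) = 0.87578442.

0.8758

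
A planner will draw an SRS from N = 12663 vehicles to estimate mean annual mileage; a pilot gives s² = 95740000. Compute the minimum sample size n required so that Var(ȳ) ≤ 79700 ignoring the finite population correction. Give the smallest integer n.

Without fpc, n₀ = s²/D = 95740000/79700 = 1201.2547.
Rounding up, n = 1202.

1202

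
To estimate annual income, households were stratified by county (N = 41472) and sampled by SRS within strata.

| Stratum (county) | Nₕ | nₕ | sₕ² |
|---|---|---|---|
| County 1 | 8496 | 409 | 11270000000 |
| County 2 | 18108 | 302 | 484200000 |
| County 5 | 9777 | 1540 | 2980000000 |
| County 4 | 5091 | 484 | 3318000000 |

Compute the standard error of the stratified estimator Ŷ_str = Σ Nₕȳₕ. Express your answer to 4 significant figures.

Var(Ŷ_str) = Σₕ Nₕ²(1 − fₕ)sₕ²/nₕ.
County 1: 8496²·(1 − 409/8496)·11270000000/409 = 1.8932264 × 10^15.
County 2: 18108²·(1 − 302/18108)·484200000/302 = 5.1695733 × 10^14.
County 5: 9777²·(1 − 1540/9777)·2980000000/1540 = 1.5583687 × 10^14.
County 4: 5091²·(1 − 484/5091)·3318000000/484 = 1.6078752 × 10^14.
Sum = 2.7268081 × 10^15.
SE = √(2.7268081 × 10^15) = 5.222 × 10^7.

5.222 × 10^7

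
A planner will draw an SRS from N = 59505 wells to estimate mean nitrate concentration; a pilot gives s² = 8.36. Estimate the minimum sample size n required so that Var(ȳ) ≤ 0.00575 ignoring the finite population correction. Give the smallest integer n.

1454

Without fpc, n₀ = s²/D = 8.36/0.00575 = 1453.9130.
Rounding up, n = 1454.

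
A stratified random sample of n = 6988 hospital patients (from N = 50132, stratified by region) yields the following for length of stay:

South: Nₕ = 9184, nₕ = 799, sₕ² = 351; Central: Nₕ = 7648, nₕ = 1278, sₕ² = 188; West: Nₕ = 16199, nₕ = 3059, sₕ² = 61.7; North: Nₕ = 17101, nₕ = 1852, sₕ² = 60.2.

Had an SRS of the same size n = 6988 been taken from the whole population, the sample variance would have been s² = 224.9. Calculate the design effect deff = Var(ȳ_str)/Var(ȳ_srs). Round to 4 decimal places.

Var(ȳ_str) = Σ Wₕ²(1−fₕ)sₕ²/nₕ with Wₕ = Nₕ/50132:
  South: (9184/50132)²·(1−799/9184)·351/799 = 0.013460625
  Central: (7648/50132)²·(1−1278/7648)·188/1278 = 0.0028515714
  West: (16199/50132)²·(1−3059/16199)·61.7/3059 = 0.0017082805
  North: (17101/50132)²·(1−1852/17101)·60.2/1852 = 0.0033727824
  → Var(ȳ_str) = 0.021393259.
Var(ȳ_srs) = (1 − 6988/50132)·224.9/6988 = 0.027697587.
deff = 0.021393259 / 0.027697587 = 0.7724.

0.7724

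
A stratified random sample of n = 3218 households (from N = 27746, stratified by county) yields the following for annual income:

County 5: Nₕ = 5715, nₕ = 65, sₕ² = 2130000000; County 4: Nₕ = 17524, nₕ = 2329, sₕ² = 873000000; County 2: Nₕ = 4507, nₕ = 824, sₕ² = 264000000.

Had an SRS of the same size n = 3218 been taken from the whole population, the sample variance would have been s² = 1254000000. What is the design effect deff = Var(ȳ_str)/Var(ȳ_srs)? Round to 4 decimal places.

4.3863

Var(ȳ_str) = Σ Wₕ²(1−fₕ)sₕ²/nₕ with Wₕ = Nₕ/27746:
  County 5: (5715/27746)²·(1−65/5715)·2130000000/65 = 1.3744539 × 10^6
  County 4: (17524/27746)²·(1−2329/17524)·873000000/2329 = 129651.62
  County 2: (4507/27746)²·(1−824/4507)·264000000/824 = 6908.2052
  → Var(ȳ_str) = 1.5110137 × 10^6.
Var(ȳ_srs) = (1 − 3218/27746)·1254000000/3218 = 344487.33.
deff = (1.5110137 × 10^6) / 344487.33 = 4.3863.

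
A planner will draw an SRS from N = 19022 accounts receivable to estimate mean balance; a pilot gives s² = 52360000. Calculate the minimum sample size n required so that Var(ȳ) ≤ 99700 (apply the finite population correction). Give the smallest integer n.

Without fpc, n₀ = s²/D = 52360000/99700 = 525.1755.
With fpc, (1 − n/N)·s²/n ≤ D requires n ≥ n₀/(1 + n₀/N) = 525.1755/(1 + 525.1755/19022) = 511.0656.
Rounding up, n = 512.

512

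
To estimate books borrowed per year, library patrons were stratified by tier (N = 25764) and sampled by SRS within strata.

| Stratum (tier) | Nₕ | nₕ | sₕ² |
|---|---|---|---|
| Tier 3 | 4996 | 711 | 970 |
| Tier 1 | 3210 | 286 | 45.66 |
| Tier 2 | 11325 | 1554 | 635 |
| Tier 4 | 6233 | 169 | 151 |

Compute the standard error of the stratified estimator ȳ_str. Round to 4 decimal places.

Var(ȳ_str) = Σₕ Wₕ²(1 − fₕ)sₕ²/nₕ with Wₕ = Nₕ/N, N = 25764.
Tier 3: Wₕ = 0.19391399; term = 0.19391399²·(1 − 0.14231385)·970/711 = 0.043999608.
Tier 1: Wₕ = 0.12459245; term = 0.12459245²·(1 − 0.08909657)·45.66/286 = 0.0022574893.
Tier 2: Wₕ = 0.43956684; term = 0.43956684²·(1 − 0.13721854)·635/1554 = 0.068119798.
Tier 4: Wₕ = 0.24192672; term = 0.24192672²·(1 − 0.02711375)·151/169 = 0.050876823.
Sum = 0.16525372.
SE = √(0.16525372) = 0.4065.

0.4065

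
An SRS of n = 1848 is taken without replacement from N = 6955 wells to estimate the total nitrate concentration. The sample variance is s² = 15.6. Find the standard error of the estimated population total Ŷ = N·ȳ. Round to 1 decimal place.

Var(Ŷ) = N²·Var(ȳ) = N²·(1 − n/N)·s²/n.
f = 1848/6955 = 0.26570812; Var(ȳ) = 0.73429188·15.6/1848 = 0.0061985678.
Var(Ŷ) = 6955² · 0.0061985678 = 299837.28.
SE(Ŷ) = √(299837.28) = 547.6.

547.6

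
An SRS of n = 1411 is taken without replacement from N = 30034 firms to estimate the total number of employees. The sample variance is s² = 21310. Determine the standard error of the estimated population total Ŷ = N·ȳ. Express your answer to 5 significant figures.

113940

Var(Ŷ) = N²·Var(ȳ) = N²·(1 − n/N)·s²/n.
f = 1411/30034 = 0.04698009; Var(ȳ) = 0.95301991·21310/1411 = 14.393235.
Var(Ŷ) = 30034² · 14.393235 = 1.298329 × 10^10.
SE(Ŷ) = √(1.298329 × 10^10) = 113940.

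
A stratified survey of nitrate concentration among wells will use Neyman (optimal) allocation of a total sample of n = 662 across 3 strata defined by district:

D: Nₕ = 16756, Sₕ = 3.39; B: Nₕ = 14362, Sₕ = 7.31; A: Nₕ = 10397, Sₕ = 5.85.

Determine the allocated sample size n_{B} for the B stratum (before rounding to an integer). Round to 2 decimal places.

Neyman allocation: nₕ = n·NₕSₕ / Σⱼ NⱼSⱼ.
Σ NⱼSⱼ = 16756·3.39 + 14362·7.31 + 10397·5.85 = 222611.51.
n_{B} = 662·14362·7.31 / 222611.51 = 312.21.

312.21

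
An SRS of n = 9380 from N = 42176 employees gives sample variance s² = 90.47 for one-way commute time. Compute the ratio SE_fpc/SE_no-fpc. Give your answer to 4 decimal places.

0.8818

f = n/N = 9380/42176 = 0.22240137.
SE_no-fpc = √(s²/n) = 0.098208907; SE_fpc = √((1−f)s²/n) = 0.086602139.
Ratio = √(1−f) = 0.88181553.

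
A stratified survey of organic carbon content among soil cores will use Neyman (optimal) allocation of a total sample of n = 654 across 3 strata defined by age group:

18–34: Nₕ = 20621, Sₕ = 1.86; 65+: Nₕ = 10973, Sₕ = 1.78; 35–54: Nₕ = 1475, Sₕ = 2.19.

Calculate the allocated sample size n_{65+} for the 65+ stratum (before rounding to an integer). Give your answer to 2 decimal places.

209.01

Neyman allocation: nₕ = n·NₕSₕ / Σⱼ NⱼSⱼ.
Σ NⱼSⱼ = 20621·1.86 + 10973·1.78 + 1475·2.19 = 61117.25.
n_{65+} = 654·10973·1.78 / 61117.25 = 209.01.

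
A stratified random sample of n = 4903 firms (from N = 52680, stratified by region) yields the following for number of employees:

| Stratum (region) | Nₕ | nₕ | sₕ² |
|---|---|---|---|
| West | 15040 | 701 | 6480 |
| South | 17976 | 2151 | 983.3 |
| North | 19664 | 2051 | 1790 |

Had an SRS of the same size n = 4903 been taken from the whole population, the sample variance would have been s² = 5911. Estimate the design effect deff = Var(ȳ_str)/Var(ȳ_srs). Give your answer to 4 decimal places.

Var(ȳ_str) = Σ Wₕ²(1−fₕ)sₕ²/nₕ with Wₕ = Nₕ/52680:
  West: (15040/52680)²·(1−701/15040)·6480/701 = 0.71834348
  South: (17976/52680)²·(1−2151/17976)·983.3/2151 = 0.046858769
  North: (19664/52680)²·(1−2051/19664)·1790/2051 = 0.10891835
  → Var(ȳ_str) = 0.8741206.
Var(ȳ_srs) = (1 − 4903/52680)·5911/4903 = 1.0933826.
deff = 0.8741206 / 1.0933826 = 0.7995.

0.7995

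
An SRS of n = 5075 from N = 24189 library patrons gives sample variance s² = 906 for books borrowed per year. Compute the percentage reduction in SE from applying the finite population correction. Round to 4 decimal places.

f = n/N = 5075/24189 = 0.20980611.
SE_no-fpc = √(s²/n) = 0.42251884; SE_fpc = √((1−f)s²/n) = 0.37558904.
Ratio = √(1−f) = 0.88892851. Reduction = 100·(1 − 0.88892851) = 11.1071%.

11.1071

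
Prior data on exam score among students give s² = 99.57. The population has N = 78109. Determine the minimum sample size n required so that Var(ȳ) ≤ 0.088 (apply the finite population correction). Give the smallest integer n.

1116

Without fpc, n₀ = s²/D = 99.57/0.088 = 1131.4773.
With fpc, (1 − n/N)·s²/n ≤ D requires n ≥ n₀/(1 + n₀/N) = 1131.4773/(1 + 1131.4773/78109) = 1115.3209.
Rounding up, n = 1116.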